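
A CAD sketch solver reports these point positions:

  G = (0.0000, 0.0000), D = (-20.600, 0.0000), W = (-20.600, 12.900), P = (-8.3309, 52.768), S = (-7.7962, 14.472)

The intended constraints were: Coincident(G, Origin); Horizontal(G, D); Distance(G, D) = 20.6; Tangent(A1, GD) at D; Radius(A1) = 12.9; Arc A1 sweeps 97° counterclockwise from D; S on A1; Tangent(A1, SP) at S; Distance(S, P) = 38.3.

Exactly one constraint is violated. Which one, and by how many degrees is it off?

Tangent(A1, SP) at S — off by 6.20°.

G = (0.00, 0.00) ✓; G.y = 0.00, D.y = 0.00 ✓; |GD| = 20.60 ✓; ∠(WD, DG) = 90.00° ✓; |WD| = 12.90 ✓; bearing(W→S) − bearing(W→D) = 97.00° ✓; |WS| = 12.90 ✓; ∠(WS, SP) = 96.20° ✗; |SP| = 38.30 ✓.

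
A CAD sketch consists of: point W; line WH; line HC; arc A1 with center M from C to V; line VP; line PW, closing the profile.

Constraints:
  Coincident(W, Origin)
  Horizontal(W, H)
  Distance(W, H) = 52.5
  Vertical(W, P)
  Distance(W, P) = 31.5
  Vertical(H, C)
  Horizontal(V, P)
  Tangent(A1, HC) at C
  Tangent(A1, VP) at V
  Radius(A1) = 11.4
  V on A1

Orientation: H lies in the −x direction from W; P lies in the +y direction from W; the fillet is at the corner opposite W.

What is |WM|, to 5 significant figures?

45.752

W is at the origin; W and H share the same y with |WH| = 52.5 and H on the −x side, so H = (-52.500, 0.0000). WP is vertical with |WP| = 31.5 and P on the +y side, so P = (0.0000, 31.500). The virtual corner opposite W is at (-52.500, 31.500). Since A1 is tangent to HC there, MC ⟂ HC and tangency of A1 to VP means the radius MV is perpendicular to VP, with radius 11.4, so the center M sits 11.4 in from both sides at M = (-41.100, 20.100). Then |WM| = |M − W| = 45.752.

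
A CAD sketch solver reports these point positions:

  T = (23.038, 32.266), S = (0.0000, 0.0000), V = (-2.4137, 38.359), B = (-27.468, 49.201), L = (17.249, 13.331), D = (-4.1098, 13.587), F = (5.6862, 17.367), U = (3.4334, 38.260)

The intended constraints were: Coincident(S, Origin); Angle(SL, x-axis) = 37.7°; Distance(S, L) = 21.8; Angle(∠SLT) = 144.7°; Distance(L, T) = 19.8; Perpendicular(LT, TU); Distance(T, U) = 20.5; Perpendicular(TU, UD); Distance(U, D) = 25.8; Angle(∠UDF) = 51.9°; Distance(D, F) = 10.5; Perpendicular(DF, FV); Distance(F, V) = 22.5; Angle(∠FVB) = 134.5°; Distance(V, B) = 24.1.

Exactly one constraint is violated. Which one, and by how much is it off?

Distance(V, B) = 24.1 — off by 3.20.

S = (0.00, 0.00) ✓; SL at 37.70° ✓; |SL| = 21.80 ✓; ∠SLT = 144.7° ✓; |LT| = 19.80 ✓; ∠(LT, TU) = 90.00° ✓; |TU| = 20.50 ✓; ∠(TU, UD) = 90.00° ✓; |UD| = 25.80 ✓; ∠UDF = 51.90° ✓; |DF| = 10.50 ✓; ∠(DF, FV) = 90.00° ✓; |FV| = 22.50 ✓; ∠FVB = 134.5° ✓; |VB| = 27.30 ✗.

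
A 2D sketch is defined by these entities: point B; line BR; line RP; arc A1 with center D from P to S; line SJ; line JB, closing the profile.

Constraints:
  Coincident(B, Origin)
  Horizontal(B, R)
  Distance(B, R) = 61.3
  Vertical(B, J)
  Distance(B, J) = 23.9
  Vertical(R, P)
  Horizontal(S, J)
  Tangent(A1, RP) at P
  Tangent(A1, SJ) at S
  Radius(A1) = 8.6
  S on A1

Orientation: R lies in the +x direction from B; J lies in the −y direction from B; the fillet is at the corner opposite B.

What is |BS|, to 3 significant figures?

57.9

B is at the origin; B and R share the same y with |BR| = 61.3 and R on the +x side, so R = (61.3, 0.00). B and J share the same x with |BJ| = 23.9 and J on the −y side, so J = (0.00, -23.9). The virtual corner opposite B is at (61.3, -23.9). A1 meets RP tangentially, so DP is at right angles to RP and since A1 is tangent to SJ there, DS ⟂ SJ, with radius 8.6, so the center D sits 8.6 in from both sides at D = (52.7, -15.3). That places the tangent points at P = (61.3, -15.3) on RP and S = (52.7, -23.9) on SJ. Then |BS| = |S − B| = 57.9.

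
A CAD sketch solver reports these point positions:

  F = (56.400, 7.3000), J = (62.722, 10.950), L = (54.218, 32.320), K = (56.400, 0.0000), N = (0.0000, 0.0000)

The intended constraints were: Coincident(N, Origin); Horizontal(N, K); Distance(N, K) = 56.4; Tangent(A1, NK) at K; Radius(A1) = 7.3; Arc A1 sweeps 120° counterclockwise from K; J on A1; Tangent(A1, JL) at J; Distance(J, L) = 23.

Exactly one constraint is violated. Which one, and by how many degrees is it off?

Tangent(A1, JL) at J — off by 8.30°.

N = (0.00, 0.00) ✓; N.y = 0.00, K.y = 0.00 ✓; |NK| = 56.40 ✓; ∠(FK, KN) = 90.00° ✓; |FK| = 7.300 ✓; bearing(F→J) − bearing(F→K) = 120.0° ✓; |FJ| = 7.300 ✓; ∠(FJ, JL) = 98.30° ✗; |JL| = 23.00 ✓.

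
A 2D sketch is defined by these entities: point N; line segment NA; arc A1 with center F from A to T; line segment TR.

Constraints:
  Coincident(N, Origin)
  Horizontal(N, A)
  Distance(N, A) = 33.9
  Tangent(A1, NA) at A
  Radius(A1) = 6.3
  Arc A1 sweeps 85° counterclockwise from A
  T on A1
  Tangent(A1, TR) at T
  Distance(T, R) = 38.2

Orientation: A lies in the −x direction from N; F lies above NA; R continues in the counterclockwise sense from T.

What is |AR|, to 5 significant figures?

44.846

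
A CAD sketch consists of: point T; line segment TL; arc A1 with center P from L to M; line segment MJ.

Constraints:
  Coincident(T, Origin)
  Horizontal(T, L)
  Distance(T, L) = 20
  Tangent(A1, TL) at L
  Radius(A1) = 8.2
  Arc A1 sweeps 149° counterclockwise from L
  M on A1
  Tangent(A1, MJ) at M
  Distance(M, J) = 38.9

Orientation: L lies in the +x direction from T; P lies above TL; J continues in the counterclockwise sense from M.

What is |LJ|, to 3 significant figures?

45.7

T is at the origin; TL is horizontal with |TL| = 20.0 and L on the +x side, so L = (20.0, 0.00). Since A1 is tangent to TL there, PL ⟂ TL, so P = L + (0, 8.2) = (20.0, 8.20). On A1, L sits at bearing -90° from P; a 149° counterclockwise sweep puts M at bearing 59°, so M = P + 8.2·(cos 59°, sin 59°) = (24.2, 15.2). A1 meets MJ tangentially, so PM is at right angles to MJ, so MJ runs along (−sin 59°, cos 59°); with |MJ| = 38.9, J = (-9.12, 35.3). Then |LJ| = |J − L| = 45.7.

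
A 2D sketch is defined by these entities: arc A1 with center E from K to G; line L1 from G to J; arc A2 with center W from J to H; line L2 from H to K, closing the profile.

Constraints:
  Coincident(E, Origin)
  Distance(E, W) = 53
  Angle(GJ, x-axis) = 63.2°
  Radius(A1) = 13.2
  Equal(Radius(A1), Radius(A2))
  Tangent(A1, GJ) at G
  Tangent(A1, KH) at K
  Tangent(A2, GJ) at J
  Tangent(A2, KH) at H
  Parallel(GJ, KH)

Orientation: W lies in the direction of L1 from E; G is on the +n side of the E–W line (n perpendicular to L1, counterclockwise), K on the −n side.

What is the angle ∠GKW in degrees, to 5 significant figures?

76.015°

E is at the origin and W lies 53.0 along u from E, so W = 53.0·u = (23.897, 47.307). Tangency of A1 to both parallel lines with radius 13.2 puts G and K at E ± 13.2·n: G = (-11.782, 5.9516), K = (11.782, -5.9516). Then cos ∠GKW = KG·KW / (|KG||KW|), giving 76.015°.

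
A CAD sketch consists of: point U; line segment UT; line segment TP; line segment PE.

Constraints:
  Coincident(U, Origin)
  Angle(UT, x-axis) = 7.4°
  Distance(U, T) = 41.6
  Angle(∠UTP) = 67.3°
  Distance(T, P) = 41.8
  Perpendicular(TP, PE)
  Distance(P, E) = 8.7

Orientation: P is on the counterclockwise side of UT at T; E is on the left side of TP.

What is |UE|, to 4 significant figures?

39.29

U is at the origin; UT runs at 7.4° with length 41.6, so T = 41.6·(cos 7.4°, sin 7.4°) = (41.25, 5.358). ∠UTP = 67.3°, so TP runs at 7.4° + (180° − 67.3°) = 120.1° from the x-axis; with |TP| = 41.8, P = T + 41.8·(cos 120.1°, sin 120.1°) = (20.29, 41.52). TP ⟂ PE; with |PE| = 8.7 on the left of TP, E = P + 8.7·(-0.8652, -0.5015) = (12.76, 37.16). Then |UE| = |E − U| = 39.29.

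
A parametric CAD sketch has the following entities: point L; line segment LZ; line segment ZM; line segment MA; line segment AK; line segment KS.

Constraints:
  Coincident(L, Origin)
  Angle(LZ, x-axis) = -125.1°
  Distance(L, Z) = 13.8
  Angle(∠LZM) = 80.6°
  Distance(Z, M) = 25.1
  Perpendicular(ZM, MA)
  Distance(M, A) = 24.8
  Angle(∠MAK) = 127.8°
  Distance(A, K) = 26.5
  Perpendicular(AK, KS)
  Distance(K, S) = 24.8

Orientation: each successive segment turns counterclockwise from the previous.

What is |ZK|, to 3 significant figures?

41.3

L is at the origin; LZ runs at -125.1° with length 13.8, so Z = (-7.94, -11.3). ∠LZM = 80.6° gives ZM at -25.7° from the x-axis; with |ZM| = 25.1, M = (14.7, -22.2). The perpendicularity gives MA at right angles to ZM, so MA runs at 64.3°; with |MA| = 24.8, A = (25.4, 0.171). ∠MAK = 127.8° gives AK at 116° from the x-axis; with |AK| = 26.5, K = (13.6, 23.9). Then |ZK| = |K − Z| = 41.3.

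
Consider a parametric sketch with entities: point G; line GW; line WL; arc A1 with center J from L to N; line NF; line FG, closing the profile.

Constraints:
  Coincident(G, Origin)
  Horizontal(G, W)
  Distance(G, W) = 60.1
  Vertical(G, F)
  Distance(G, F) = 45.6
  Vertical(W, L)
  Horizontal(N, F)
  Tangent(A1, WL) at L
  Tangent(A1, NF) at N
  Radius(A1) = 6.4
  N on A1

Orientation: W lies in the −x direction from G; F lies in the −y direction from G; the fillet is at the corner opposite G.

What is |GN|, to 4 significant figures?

70.45

The virtual corner opposite G is at (-60.10, -45.60). A1 meets WL tangentially, so JL is at right angles to WL and since A1 is tangent to NF there, JN ⟂ NF, with radius 6.4, so the center J sits 6.4 in from both sides at J = (-53.70, -39.20). That places the tangent points at L = (-60.10, -39.20) on WL and N = (-53.70, -45.60) on NF. Then |GN| = |N − G| = 70.45.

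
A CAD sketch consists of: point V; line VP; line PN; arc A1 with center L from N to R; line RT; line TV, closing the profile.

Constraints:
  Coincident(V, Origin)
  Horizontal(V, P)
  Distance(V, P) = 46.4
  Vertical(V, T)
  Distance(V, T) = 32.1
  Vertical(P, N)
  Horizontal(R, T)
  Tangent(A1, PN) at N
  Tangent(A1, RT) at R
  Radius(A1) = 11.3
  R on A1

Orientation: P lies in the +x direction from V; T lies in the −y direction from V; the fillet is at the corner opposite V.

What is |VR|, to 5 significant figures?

47.565

The virtual corner opposite V is at (46.400, -32.100). The tangent condition forces LN to be normal to PN and tangency of A1 to RT means the radius LR is perpendicular to RT, with radius 11.3, so the center L sits 11.3 in from both sides at L = (35.100, -20.800). That places the tangent points at N = (46.400, -20.800) on PN and R = (35.100, -32.100) on RT. Then |VR| = |R − V| = 47.565.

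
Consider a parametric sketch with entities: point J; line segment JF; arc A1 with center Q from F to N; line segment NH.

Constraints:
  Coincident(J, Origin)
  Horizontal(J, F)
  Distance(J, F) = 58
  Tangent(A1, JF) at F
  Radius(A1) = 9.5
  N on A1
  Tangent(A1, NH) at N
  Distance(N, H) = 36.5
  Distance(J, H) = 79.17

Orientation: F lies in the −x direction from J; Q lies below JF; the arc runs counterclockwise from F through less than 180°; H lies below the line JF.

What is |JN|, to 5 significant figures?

68.256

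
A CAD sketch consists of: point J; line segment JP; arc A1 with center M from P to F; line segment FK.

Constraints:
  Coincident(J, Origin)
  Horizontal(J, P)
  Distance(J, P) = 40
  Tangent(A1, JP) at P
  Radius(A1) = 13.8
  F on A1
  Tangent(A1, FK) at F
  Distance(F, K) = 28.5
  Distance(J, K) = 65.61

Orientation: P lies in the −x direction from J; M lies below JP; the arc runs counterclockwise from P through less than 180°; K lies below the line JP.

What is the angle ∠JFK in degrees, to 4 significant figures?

96.41°

J is at the origin; JP is horizontal with |JP| = 40.0 and P on the −x side, so P = (-40.00, 0.000). A1 meets JP tangentially, so MP is at right angles to JP, so M = P + (0, -13.8) = (-40.00, -13.80). Since MF ⟂ FK (tangency), |MK| = √(13.8² + 28.5²) = 31.67 regardless of where F sits on A1. So K lies on both circle(J, 65.61) and circle(M, 31.67); the below-JP intersection is K = (-48.36, -44.34). F is the foot of the tangent from K: F = (-53.57, -16.32).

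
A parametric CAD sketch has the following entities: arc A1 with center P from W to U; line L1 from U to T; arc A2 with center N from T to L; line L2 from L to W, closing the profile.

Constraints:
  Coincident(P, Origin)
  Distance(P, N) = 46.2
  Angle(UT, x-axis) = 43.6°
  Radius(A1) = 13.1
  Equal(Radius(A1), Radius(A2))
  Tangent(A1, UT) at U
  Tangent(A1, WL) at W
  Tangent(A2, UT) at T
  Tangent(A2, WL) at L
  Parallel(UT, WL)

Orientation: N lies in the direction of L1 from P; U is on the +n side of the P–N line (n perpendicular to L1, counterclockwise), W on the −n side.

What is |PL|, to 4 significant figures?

48.02

Tangency of A1 to both parallel lines with radius 13.1 puts U and W at P ± 13.1·n: U = (-9.034, 9.487), W = (9.034, -9.487). Equal radii place T and L the same way about N: T = N + 13.1·n = (24.42, 41.35), L = N − 13.1·n = (42.49, 22.37). Then |PL| = |L − P| = 48.02.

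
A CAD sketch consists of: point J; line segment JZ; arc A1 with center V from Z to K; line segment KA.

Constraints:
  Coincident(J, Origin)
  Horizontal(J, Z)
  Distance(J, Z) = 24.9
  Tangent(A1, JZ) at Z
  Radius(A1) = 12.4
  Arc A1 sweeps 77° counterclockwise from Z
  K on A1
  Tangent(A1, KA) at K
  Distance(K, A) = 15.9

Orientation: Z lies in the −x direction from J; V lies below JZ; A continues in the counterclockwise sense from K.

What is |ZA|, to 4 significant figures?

29.59

J is at the origin; J and Z share the same y with |JZ| = 24.9 and Z on the −x side, so Z = (-24.90, 0.000). Tangency of A1 to JZ means the radius VZ is perpendicular to JZ, so V = Z + (0, -12.4) = (-24.90, -12.40). On A1, Z sits at bearing 90° from V; a 77° counterclockwise sweep puts K at bearing 167°, so K = V + 12.4·(cos 167°, sin 167°) = (-36.98, -9.611). A1 meets KA tangentially, so VK is at right angles to KA, so KA runs along (−sin 167°, cos 167°); with |KA| = 15.9, A = (-40.56, -25.10). Then |ZA| = |A − Z| = 29.59.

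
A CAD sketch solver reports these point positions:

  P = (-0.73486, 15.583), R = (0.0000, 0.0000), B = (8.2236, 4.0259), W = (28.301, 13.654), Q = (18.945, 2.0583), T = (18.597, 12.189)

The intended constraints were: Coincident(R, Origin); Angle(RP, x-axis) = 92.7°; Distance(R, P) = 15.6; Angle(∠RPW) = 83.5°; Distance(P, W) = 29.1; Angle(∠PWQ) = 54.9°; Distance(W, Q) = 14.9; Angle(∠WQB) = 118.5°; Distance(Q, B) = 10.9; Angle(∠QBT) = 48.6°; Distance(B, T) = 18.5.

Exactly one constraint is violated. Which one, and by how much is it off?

Distance(B, T) = 18.5 — off by 5.30.

R = (0.00, 0.00) ✓; RP at 92.70° ✓; |RP| = 15.60 ✓; ∠RPW = 83.50° ✓; |PW| = 29.10 ✓; ∠PWQ = 54.90° ✓; |WQ| = 14.90 ✓; ∠WQB = 118.5° ✓; |QB| = 10.90 ✓; ∠QBT = 48.60° ✓; |BT| = 13.20 ✗.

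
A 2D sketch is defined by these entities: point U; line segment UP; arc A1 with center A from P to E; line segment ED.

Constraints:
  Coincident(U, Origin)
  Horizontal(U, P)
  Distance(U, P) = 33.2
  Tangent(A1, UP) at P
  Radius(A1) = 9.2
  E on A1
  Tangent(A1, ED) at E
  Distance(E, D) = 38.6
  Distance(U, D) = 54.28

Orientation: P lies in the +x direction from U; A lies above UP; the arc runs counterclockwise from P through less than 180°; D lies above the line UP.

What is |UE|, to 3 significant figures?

43.6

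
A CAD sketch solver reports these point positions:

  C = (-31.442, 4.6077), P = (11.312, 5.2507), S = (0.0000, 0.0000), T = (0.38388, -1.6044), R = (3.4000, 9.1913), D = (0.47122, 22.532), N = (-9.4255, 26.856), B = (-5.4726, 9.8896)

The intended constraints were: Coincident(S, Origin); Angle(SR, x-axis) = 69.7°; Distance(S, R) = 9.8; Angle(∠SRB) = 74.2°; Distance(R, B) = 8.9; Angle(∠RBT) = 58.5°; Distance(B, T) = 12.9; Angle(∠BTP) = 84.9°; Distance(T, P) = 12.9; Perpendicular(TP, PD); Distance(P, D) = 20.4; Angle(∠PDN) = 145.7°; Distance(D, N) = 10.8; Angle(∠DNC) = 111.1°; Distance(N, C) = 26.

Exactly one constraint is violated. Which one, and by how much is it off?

Distance(N, C) = 26 — off by 5.30.

S = (0.00, 0.00) ✓; SR at 69.70° ✓; |SR| = 9.800 ✓; ∠SRB = 74.20° ✓; |RB| = 8.900 ✓; ∠RBT = 58.50° ✓; |BT| = 12.90 ✓; ∠BTP = 84.90° ✓; |TP| = 12.90 ✓; ∠(TP, PD) = 90.00° ✓; |PD| = 20.40 ✓; ∠PDN = 145.7° ✓; |DN| = 10.80 ✓; ∠DNC = 111.1° ✓; |NC| = 31.30 ✗.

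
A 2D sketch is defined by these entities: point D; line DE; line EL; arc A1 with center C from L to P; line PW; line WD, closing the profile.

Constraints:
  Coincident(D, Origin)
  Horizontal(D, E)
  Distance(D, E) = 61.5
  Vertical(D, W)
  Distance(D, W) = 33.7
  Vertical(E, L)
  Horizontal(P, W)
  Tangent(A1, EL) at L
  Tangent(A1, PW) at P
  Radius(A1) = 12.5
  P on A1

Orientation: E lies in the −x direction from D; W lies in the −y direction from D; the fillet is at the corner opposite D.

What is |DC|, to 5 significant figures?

53.390

D and W share the same x with |DW| = 33.7 and W on the −y side, so W = (0.0000, -33.700). The virtual corner opposite D is at (-61.500, -33.700). The tangent condition forces CL to be normal to EL and since A1 is tangent to PW there, CP ⟂ PW, with radius 12.5, so the center C sits 12.5 in from both sides at C = (-49.000, -21.200). Then |DC| = |C − D| = 53.390.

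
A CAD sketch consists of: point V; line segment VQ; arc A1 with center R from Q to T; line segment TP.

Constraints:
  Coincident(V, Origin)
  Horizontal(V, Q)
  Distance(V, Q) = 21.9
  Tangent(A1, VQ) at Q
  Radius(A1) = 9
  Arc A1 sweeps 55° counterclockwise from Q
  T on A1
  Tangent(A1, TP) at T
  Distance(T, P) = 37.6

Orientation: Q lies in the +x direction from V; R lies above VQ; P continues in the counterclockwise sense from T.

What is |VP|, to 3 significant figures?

61.5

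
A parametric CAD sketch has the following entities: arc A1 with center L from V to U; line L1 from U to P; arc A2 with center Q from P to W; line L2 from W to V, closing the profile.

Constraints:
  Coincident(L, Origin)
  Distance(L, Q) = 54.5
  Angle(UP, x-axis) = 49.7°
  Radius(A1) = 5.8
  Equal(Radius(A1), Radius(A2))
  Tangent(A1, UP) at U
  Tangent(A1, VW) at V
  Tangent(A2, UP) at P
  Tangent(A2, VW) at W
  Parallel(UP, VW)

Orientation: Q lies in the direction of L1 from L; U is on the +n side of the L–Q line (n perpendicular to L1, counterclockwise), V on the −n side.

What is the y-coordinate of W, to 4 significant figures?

37.81

The slot axis is L1's direction at 49.7°, so u = (cos 49.7°, sin 49.7°) = (0.6468, 0.7627) and n = (−sin 49.7°, cos 49.7°) = (-0.7627, 0.6468). L is at the origin and Q lies 54.5 along u from L, so Q = 54.5·u = (35.25, 41.57). Tangency of A1 to both parallel lines with radius 5.8 puts U and V at L ± 5.8·n: U = (-4.423, 3.751), V = (4.423, -3.751). Equal radii place P and W the same way about Q: P = Q + 5.8·n = (30.83, 45.32), W = Q − 5.8·n = (39.67, 37.81). So W.y = 37.81.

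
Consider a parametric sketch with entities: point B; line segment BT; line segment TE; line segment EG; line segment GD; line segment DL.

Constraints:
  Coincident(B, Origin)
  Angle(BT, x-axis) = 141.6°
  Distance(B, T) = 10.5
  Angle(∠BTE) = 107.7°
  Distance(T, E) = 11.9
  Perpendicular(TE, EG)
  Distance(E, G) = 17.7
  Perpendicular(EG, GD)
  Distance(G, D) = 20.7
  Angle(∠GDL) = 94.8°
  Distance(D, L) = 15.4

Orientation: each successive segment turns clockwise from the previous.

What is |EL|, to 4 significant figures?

22.11

B is at the origin; BT runs at 141.6° with length 10.5, so T = (-8.229, 6.522). ∠BTE = 107.7° gives TE at 69.30° from the x-axis; with |TE| = 11.9, E = (-4.022, 17.65). TE is perpendicular to EG, so EG runs at -20.70°; with |EG| = 17.7, G = (12.53, 11.40). The perpendicularity gives GD at right angles to EG, so GD runs at -110.7°; with |GD| = 20.7, D = (5.218, -7.966). ∠GDL = 94.8° gives DL at 164.1° from the x-axis; with |DL| = 15.4, L = (-9.593, -3.747). Then |EL| = |L − E| = 22.11.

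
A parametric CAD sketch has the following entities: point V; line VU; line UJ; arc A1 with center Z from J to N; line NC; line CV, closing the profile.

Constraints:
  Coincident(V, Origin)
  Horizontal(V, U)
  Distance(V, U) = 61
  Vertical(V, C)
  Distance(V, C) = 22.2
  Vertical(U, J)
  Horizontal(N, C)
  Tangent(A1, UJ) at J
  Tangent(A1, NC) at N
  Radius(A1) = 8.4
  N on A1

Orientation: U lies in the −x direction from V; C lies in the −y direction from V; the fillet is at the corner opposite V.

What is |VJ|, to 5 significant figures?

62.542

V is at the origin; V and U share the same y with |VU| = 61.0 and U on the −x side, so U = (-61.000, 0.0000). VC is vertical with |VC| = 22.2 and C on the −y side, so C = (0.0000, -22.200). The virtual corner opposite V is at (-61.000, -22.200). Tangency of A1 to UJ means the radius ZJ is perpendicular to UJ and the tangent condition forces ZN to be normal to NC, with radius 8.4, so the center Z sits 8.4 in from both sides at Z = (-52.600, -13.800). That places the tangent points at J = (-61.000, -13.800) on UJ and N = (-52.600, -22.200) on NC. Then |VJ| = |J − V| = 62.542.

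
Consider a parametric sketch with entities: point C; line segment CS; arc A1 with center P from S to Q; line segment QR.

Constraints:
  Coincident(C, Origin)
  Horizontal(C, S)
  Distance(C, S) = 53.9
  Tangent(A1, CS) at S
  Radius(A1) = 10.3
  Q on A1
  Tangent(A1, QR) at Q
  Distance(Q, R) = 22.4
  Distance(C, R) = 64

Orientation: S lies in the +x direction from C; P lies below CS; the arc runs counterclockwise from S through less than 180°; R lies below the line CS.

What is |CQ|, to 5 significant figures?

46.794

C is at the origin; C and S share the same y with |CS| = 53.9 and S on the +x side, so S = (53.900, 0.0000). A1 meets CS tangentially, so PS is at right angles to CS, so P = S + (0, -10.3) = (53.900, -10.300). Since PQ ⟂ QR (tangency), |PR| = √(10.3² + 22.4²) = 24.655 regardless of where Q sits on A1. So R lies on both circle(C, 64.0) and circle(P, 24.655); the below-CS intersection is R = (53.612, -34.953). Q is the foot of the tangent from R: Q = (44.492, -14.494).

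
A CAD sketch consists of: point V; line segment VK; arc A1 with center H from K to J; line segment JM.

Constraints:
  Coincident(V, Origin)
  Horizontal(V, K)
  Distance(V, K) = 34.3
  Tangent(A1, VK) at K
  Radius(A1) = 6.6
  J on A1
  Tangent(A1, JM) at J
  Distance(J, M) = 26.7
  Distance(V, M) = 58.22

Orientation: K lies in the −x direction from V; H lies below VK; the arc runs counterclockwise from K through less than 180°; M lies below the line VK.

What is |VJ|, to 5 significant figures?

40.599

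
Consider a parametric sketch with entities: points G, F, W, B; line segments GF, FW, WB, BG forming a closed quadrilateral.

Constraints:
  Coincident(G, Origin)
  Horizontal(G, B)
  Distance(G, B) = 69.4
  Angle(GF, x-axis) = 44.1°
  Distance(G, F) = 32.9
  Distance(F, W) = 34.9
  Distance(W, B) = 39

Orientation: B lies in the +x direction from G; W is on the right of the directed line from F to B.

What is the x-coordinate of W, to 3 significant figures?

32.0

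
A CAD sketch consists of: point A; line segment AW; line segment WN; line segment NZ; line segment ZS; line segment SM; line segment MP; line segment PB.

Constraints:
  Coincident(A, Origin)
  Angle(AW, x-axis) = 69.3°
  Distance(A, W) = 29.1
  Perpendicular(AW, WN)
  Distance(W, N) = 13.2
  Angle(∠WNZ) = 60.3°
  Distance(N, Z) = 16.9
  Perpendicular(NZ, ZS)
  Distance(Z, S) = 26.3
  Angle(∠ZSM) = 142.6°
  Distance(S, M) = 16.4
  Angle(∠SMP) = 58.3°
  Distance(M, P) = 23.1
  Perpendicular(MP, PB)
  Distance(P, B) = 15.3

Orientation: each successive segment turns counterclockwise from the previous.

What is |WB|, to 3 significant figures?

6.50

A is at the origin; AW runs at 69.3° with length 29.1, so W = (10.3, 27.2). The perpendicularity gives WN at right angles to AW, so WN runs at 159°; with |WN| = 13.2, N = (-2.06, 31.9). ∠WNZ = 60.3° gives NZ at -81.0° from the x-axis; with |NZ| = 16.9, Z = (0.582, 15.2). The perpendicularity gives ZS at right angles to NZ, so ZS runs at 9.00°; with |ZS| = 26.3, S = (26.6, 19.3). ∠ZSM = 142.6° gives SM at 46.4° from the x-axis; with |SM| = 16.4, M = (37.9, 31.2). ∠SMP = 58.3° gives MP at 168° from the x-axis; with |MP| = 23.1, P = (15.3, 35.9). MP is perpendicular to PB, so PB runs at -102°; with |PB| = 15.3, B = (12.1, 21.0). Then |WB| = |B − W| = 6.50.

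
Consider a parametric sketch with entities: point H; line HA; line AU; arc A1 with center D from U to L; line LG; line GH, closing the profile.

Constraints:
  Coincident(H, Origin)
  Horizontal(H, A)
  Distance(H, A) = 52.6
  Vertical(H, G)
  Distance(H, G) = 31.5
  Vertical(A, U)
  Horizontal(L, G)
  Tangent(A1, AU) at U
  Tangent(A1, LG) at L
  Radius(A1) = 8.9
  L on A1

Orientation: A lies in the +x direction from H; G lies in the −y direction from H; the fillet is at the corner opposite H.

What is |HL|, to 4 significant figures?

53.87

The virtual corner opposite H is at (52.60, -31.50). Since A1 is tangent to AU there, DU ⟂ AU and A1 meets LG tangentially, so DL is at right angles to LG, with radius 8.9, so the center D sits 8.9 in from both sides at D = (43.70, -22.60). That places the tangent points at U = (52.60, -22.60) on AU and L = (43.70, -31.50) on LG. Then |HL| = |L − H| = 53.87.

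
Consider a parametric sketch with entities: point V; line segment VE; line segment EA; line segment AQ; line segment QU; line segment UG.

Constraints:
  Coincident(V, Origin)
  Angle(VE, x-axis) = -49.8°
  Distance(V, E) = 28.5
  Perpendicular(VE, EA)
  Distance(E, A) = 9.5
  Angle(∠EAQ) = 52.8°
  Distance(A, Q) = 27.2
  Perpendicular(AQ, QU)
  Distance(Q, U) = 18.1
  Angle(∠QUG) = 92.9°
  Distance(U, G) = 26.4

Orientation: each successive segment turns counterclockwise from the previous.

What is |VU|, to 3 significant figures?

27.8

V is at the origin; VE runs at -49.8° with length 28.5, so E = (18.4, -21.8). VE is perpendicular to EA, so EA runs at 40.2°; with |EA| = 9.5, A = (25.7, -15.6). ∠EAQ = 52.8° gives AQ at 167° from the x-axis; with |AQ| = 27.2, Q = (-0.893, -9.70). AQ ⟂ QU, so QU runs at -103°; with |QU| = 18.1, U = (-4.84, -27.4). Then |VU| = |U − V| = 27.8.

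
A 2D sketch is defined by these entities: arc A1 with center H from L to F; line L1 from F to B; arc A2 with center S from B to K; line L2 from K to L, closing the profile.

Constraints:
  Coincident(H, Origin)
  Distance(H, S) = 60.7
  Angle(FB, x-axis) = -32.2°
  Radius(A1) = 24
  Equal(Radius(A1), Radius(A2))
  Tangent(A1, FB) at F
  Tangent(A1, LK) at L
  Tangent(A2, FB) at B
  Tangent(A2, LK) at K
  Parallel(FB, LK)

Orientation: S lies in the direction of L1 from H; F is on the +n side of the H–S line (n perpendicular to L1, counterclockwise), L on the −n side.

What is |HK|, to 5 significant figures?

65.272

The slot axis is L1's direction at -32.2°, so u = (cos -32.2°, sin -32.2°) = (0.84619, -0.53288) and n = (−sin -32.2°, cos -32.2°) = (0.53288, 0.84619). H is at the origin and S lies 60.7 along u from H, so S = 60.7·u = (51.364, -32.346). Tangency of A1 to both parallel lines with radius 24.0 puts F and L at H ± 24.0·n: F = (12.789, 20.309), L = (-12.789, -20.309). Equal radii place B and K the same way about S: B = S + 24.0·n = (64.153, -12.037), K = S − 24.0·n = (38.575, -52.654). Then |HK| = |K − H| = 65.272.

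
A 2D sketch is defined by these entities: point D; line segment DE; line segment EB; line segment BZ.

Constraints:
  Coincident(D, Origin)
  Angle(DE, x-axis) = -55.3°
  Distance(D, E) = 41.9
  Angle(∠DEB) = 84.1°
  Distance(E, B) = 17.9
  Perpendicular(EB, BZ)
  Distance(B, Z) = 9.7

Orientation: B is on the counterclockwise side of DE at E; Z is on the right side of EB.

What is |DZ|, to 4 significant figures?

53.15

D is at the origin; DE runs at -55.3° with length 41.9, so E = 41.9·(cos -55.3°, sin -55.3°) = (23.85, -34.45). ∠DEB = 84.1°, so EB runs at -55.3° + (180° − 84.1°) = 40.60° from the x-axis; with |EB| = 17.9, B = E + 17.9·(cos 40.60°, sin 40.60°) = (37.44, -22.80). EB ⟂ BZ; with |BZ| = 9.7 on the right of EB, Z = B + 9.7·(0.6508, -0.7593) = (43.76, -30.16). Then |DZ| = |Z − D| = 53.15.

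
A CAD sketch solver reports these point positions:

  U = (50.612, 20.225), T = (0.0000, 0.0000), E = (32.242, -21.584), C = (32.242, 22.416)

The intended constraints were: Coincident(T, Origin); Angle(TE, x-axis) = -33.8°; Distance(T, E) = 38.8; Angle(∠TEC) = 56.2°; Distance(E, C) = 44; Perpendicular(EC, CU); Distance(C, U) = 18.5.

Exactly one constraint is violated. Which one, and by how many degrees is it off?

Perpendicular(EC, CU) — off by 6.80°.

T = (0.00, 0.00) ✓; TE at -33.80° ✓; |TE| = 38.80 ✓; ∠TEC = 56.20° ✓; |EC| = 44.00 ✓; ∠(EC, CU) = 96.80° ✗; |CU| = 18.50 ✓.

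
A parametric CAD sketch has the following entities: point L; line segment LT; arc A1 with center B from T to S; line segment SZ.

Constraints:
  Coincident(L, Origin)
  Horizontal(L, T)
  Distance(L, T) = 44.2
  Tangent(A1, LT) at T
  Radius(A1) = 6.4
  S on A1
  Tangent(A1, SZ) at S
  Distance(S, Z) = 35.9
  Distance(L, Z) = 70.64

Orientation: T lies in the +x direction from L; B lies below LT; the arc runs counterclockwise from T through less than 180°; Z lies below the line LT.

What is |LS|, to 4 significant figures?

40.04

L is at the origin; L and T share the same y with |LT| = 44.2 and T on the +x side, so T = (44.20, 0.000). The tangent condition forces BT to be normal to LT, so B = T + (0, -6.4) = (44.20, -6.400). Since BS ⟂ SZ (tangency), |BZ| = √(6.4² + 35.9²) = 36.47 regardless of where S sits on A1. So Z lies on both circle(L, 70.64) and circle(B, 36.47); the below-LT intersection is Z = (58.16, -40.09). S is the foot of the tangent from Z: S = (38.81, -9.850).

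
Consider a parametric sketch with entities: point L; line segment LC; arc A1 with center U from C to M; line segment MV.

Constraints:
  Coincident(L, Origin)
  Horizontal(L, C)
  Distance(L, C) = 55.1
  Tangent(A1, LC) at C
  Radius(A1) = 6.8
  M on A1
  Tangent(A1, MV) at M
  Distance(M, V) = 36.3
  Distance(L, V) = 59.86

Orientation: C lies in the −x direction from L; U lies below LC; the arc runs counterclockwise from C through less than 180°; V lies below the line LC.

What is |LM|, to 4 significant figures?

61.84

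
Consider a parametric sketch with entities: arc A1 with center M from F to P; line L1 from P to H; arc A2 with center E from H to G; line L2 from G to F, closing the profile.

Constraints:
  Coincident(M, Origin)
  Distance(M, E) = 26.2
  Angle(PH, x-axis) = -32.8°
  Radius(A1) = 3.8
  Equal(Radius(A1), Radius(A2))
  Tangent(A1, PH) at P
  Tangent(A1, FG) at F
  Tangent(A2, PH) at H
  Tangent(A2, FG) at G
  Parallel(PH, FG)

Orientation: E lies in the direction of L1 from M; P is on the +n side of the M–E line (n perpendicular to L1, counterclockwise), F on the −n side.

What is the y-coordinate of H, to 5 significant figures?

-10.999

The slot axis is L1's direction at -32.8°, so u = (cos -32.8°, sin -32.8°) = (0.84057, -0.54171) and n = (−sin -32.8°, cos -32.8°) = (0.54171, 0.84057). M is at the origin and E lies 26.2 along u from M, so E = 26.2·u = (22.023, -14.193). Tangency of A1 to both parallel lines with radius 3.8 puts P and F at M ± 3.8·n: P = (2.0585, 3.1942), F = (-2.0585, -3.1942). Equal radii place H and G the same way about E: H = E + 3.8·n = (24.081, -10.999), G = E − 3.8·n = (19.964, -17.387). So H.y = -10.999.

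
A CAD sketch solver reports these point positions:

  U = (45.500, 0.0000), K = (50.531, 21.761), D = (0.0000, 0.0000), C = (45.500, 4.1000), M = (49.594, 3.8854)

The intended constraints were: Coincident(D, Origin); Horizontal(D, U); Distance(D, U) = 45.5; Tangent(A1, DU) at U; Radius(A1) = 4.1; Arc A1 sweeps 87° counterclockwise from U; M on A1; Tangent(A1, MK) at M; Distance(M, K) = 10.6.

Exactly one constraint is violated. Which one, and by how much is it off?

Distance(M, K) = 10.6 — off by 7.30.

D = (0.00, 0.00) ✓; D.y = 0.00, U.y = 0.00 ✓; |DU| = 45.50 ✓; ∠(CU, UD) = 90.00° ✓; |CU| = 4.100 ✓; bearing(C→M) − bearing(C→U) = 87.00° ✓; |CM| = 4.100 ✓; ∠(CM, MK) = 90.00° ✓; |MK| = 17.90 ✗.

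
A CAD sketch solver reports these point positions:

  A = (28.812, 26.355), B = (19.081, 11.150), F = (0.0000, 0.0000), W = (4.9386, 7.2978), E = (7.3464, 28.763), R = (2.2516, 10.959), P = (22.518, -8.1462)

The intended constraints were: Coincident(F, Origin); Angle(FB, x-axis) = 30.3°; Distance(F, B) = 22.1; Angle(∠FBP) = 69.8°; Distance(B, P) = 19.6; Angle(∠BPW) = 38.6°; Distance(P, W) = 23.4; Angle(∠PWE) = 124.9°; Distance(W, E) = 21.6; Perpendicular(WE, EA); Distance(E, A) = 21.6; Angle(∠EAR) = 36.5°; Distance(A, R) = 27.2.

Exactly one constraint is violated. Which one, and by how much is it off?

Distance(A, R) = 27.2 — off by 3.50.

F = (0.00, 0.00) ✓; FB at 30.30° ✓; |FB| = 22.10 ✓; ∠FBP = 69.80° ✓; |BP| = 19.60 ✓; ∠BPW = 38.60° ✓; |PW| = 23.40 ✓; ∠PWE = 124.9° ✓; |WE| = 21.60 ✓; ∠(WE, EA) = 90.00° ✓; |EA| = 21.60 ✓; ∠EAR = 36.50° ✓; |AR| = 30.70 ✗.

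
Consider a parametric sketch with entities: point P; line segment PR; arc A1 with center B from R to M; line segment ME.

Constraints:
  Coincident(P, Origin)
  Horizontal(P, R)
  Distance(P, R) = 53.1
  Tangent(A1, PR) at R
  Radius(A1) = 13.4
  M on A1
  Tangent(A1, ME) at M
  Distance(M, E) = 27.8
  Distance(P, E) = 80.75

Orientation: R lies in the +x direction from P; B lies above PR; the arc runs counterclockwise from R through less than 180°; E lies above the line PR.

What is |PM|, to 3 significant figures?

67.2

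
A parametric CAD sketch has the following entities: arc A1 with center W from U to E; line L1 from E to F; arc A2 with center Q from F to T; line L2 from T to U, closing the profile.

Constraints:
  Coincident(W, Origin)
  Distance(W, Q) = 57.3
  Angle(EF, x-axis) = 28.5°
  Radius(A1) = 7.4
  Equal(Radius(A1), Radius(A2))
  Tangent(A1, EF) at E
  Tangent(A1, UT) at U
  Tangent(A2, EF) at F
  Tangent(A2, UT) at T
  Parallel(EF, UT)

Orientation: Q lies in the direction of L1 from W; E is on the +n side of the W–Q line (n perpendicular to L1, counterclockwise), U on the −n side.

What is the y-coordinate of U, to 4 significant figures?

-6.503

The slot axis is L1's direction at 28.5°, so u = (cos 28.5°, sin 28.5°) = (0.8788, 0.4772) and n = (−sin 28.5°, cos 28.5°) = (-0.4772, 0.8788). W is at the origin and Q lies 57.3 along u from W, so Q = 57.3·u = (50.36, 27.34). Tangency of A1 to both parallel lines with radius 7.4 puts E and U at W ± 7.4·n: E = (-3.531, 6.503), U = (3.531, -6.503). So U.y = -6.503.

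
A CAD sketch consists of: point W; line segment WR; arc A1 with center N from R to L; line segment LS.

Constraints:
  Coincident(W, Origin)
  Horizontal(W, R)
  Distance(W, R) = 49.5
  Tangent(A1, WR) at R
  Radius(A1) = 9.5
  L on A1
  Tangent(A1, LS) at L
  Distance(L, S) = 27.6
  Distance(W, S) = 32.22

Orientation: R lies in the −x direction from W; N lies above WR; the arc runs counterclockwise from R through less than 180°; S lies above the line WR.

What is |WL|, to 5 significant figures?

42.874

Checks: |NL| = 9.500 ✓; ∠(NL, LS) = 90.00° ✓; |LS| = 27.60 ✓; |WS| = 32.22 ✓.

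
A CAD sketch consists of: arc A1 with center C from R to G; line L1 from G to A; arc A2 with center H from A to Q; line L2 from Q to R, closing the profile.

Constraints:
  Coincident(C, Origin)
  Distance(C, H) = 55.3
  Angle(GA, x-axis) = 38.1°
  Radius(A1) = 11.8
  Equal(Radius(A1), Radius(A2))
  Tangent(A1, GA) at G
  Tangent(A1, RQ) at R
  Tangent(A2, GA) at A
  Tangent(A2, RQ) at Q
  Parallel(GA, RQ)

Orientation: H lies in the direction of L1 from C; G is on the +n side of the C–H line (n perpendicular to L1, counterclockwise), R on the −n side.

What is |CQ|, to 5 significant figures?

56.545

Tangency of A1 to both parallel lines with radius 11.8 puts G and R at C ± 11.8·n: G = (-7.2810, 9.2858), R = (7.2810, -9.2858). Equal radii place A and Q the same way about H: A = H + 11.8·n = (36.236, 43.408), Q = H − 11.8·n = (50.799, 24.836). Then |CQ| = |Q − C| = 56.545.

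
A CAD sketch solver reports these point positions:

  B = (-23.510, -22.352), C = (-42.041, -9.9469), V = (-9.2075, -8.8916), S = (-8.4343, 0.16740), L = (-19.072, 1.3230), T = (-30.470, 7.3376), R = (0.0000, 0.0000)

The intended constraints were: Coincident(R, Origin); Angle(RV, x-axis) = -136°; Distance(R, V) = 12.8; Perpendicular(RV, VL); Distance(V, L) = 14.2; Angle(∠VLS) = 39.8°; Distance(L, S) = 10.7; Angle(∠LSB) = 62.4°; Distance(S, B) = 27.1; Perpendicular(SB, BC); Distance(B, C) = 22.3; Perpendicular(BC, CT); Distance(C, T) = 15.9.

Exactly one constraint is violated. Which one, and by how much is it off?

Distance(C, T) = 15.9 — off by 4.90.

R = (0.00, 0.00) ✓; RV at -136.0° ✓; |RV| = 12.80 ✓; ∠(RV, VL) = 90.00° ✓; |VL| = 14.20 ✓; ∠VLS = 39.80° ✓; |LS| = 10.70 ✓; ∠LSB = 62.40° ✓; |SB| = 27.10 ✓; ∠(SB, BC) = 90.00° ✓; |BC| = 22.30 ✓; ∠(BC, CT) = 90.00° ✓; |CT| = 20.80 ✗.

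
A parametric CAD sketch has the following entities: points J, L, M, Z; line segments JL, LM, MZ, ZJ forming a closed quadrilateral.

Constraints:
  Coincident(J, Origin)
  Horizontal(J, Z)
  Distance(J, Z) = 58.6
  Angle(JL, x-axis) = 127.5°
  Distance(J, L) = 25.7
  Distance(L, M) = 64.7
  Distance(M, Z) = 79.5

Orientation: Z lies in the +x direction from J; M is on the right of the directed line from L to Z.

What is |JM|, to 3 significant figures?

44.5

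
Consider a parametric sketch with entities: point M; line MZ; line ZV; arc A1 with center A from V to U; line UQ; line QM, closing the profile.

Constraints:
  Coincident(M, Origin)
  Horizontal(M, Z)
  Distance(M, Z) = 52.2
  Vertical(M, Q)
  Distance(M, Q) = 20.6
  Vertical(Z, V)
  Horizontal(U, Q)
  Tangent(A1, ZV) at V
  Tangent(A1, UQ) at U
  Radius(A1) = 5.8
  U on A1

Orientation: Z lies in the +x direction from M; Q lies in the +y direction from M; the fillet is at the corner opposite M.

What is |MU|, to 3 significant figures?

50.8

M is at the origin; M and Z share the same y with |MZ| = 52.2 and Z on the +x side, so Z = (52.2, 0.00). MQ is vertical with |MQ| = 20.6 and Q on the +y side, so Q = (0.00, 20.6). The virtual corner opposite M is at (52.2, 20.6). Tangency of A1 to ZV means the radius AV is perpendicular to ZV and since A1 is tangent to UQ there, AU ⟂ UQ, with radius 5.8, so the center A sits 5.8 in from both sides at A = (46.4, 14.8). That places the tangent points at V = (52.2, 14.8) on ZV and U = (46.4, 20.6) on UQ. Then |MU| = |U − M| = 50.8.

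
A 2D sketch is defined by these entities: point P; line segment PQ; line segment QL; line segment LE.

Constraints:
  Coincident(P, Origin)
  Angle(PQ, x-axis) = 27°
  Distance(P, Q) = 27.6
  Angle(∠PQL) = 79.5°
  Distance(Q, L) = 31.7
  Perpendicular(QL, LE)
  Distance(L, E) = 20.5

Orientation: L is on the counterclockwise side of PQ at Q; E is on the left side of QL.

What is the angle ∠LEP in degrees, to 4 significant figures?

104.0°

∠PQL = 79.5°, so QL runs at 27.0° + (180° − 79.5°) = 127.5° from the x-axis; with |QL| = 31.7, L = Q + 31.7·(cos 127.5°, sin 127.5°) = (5.294, 37.68). QL ⟂ LE; with |LE| = 20.5 on the left of QL, E = L + 20.5·(-0.7934, -0.6088) = (-10.97, 25.20). Then cos ∠LEP = EL·EP / (|EL||EP|), giving 104.0°.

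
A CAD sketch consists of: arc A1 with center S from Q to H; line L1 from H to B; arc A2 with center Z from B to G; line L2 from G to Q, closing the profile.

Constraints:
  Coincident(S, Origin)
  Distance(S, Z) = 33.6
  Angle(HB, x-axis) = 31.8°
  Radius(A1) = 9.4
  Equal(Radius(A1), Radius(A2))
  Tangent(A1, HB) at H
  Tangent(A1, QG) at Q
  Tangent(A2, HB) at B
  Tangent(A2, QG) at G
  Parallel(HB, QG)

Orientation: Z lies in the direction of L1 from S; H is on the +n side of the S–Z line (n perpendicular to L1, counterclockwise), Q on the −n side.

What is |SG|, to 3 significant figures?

34.9

The slot axis is L1's direction at 31.8°, so u = (cos 31.8°, sin 31.8°) = (0.850, 0.527) and n = (−sin 31.8°, cos 31.8°) = (-0.527, 0.850). S is at the origin and Z lies 33.6 along u from S, so Z = 33.6·u = (28.6, 17.7). Tangency of A1 to both parallel lines with radius 9.4 puts H and Q at S ± 9.4·n: H = (-4.95, 7.99), Q = (4.95, -7.99). Equal radii place B and G the same way about Z: B = Z + 9.4·n = (23.6, 25.7), G = Z − 9.4·n = (33.5, 9.72). Then |SG| = |G − S| = 34.9.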